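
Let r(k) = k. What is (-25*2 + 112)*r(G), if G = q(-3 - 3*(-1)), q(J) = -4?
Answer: -248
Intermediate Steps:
G = -4
(-25*2 + 112)*r(G) = (-25*2 + 112)*(-4) = (-50 + 112)*(-4) = 62*(-4) = -248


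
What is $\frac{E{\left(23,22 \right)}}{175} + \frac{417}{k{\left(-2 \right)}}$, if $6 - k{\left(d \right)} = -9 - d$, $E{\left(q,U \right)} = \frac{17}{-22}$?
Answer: $\frac{1605229}{50050} \approx 32.073$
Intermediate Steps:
$E{\left(q,U \right)} = - \frac{17}{22}$ ($E{\left(q,U \right)} = 17 \left(- \frac{1}{22}\right) = - \frac{17}{22}$)
$k{\left(d \right)} = 15 + d$ ($k{\left(d \right)} = 6 - \left(-9 - d\right) = 6 + \left(9 + d\right) = 15 + d$)
$\frac{E{\left(23,22 \right)}}{175} + \frac{417}{k{\left(-2 \right)}} = - \frac{17}{22 \cdot 175} + \frac{417}{15 - 2} = \left(- \frac{17}{22}\right) \frac{1}{175} + \frac{417}{13} = - \frac{17}{3850} + 417 \cdot \frac{1}{13} = - \frac{17}{3850} + \frac{417}{13} = \frac{1605229}{50050}$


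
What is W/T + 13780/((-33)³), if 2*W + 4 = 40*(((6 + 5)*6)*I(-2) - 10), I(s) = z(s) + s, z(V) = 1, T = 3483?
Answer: -3803402/4635873 ≈ -0.82043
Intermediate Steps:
I(s) = 1 + s
W = -1522 (W = -2 + (40*(((6 + 5)*6)*(1 - 2) - 10))/2 = -2 + (40*((11*6)*(-1) - 10))/2 = -2 + (40*(66*(-1) - 10))/2 = -2 + (40*(-66 - 10))/2 = -2 + (40*(-76))/2 = -2 + (½)*(-3040) = -2 - 1520 = -1522)
W/T + 13780/((-33)³) = -1522/3483 + 13780/((-33)³) = -1522*1/3483 + 13780/(-35937) = -1522/3483 + 13780*(-1/35937) = -1522/3483 - 13780/35937 = -3803402/4635873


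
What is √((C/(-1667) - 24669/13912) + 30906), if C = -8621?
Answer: √4156051283810175778/11595652 ≈ 175.81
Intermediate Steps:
√((C/(-1667) - 24669/13912) + 30906) = √((-8621/(-1667) - 24669/13912) + 30906) = √((-8621*(-1/1667) - 24669*1/13912) + 30906) = √((8621/1667 - 24669/13912) + 30906) = √(78812129/23191304 + 30906) = √(716829253553/23191304) = √4156051283810175778/11595652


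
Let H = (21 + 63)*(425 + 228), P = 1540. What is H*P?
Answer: 84472080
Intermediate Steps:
H = 54852 (H = 84*653 = 54852)
H*P = 54852*1540 = 84472080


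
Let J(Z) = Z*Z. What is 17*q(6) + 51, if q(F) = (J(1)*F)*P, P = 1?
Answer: 153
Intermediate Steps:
J(Z) = Z²
q(F) = F (q(F) = (1²*F)*1 = (1*F)*1 = F*1 = F)
17*q(6) + 51 = 17*6 + 51 = 102 + 51 = 153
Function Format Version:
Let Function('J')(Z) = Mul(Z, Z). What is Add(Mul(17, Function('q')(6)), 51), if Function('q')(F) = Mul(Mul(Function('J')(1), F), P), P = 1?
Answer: 153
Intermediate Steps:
Function('J')(Z) = Pow(Z, 2)
Function('q')(F) = F (Function('q')(F) = Mul(Mul(Pow(1, 2), F), 1) = Mul(Mul(1, F), 1) = Mul(F, 1) = F)
Add(Mul(17, Function('q')(6)), 51) = Add(Mul(17, 6), 51) = Add(102, 51) = 153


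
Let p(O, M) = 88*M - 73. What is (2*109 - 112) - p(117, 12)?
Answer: -877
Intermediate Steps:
p(O, M) = -73 + 88*M
(2*109 - 112) - p(117, 12) = (2*109 - 112) - (-73 + 88*12) = (218 - 112) - (-73 + 1056) = 106 - 1*983 = 106 - 983 = -877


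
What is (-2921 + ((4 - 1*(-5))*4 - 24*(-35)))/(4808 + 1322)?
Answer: -409/1226 ≈ -0.33361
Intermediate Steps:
(-2921 + ((4 - 1*(-5))*4 - 24*(-35)))/(4808 + 1322) = (-2921 + ((4 + 5)*4 + 840))/6130 = (-2921 + (9*4 + 840))*(1/6130) = (-2921 + (36 + 840))*(1/6130) = (-2921 + 876)*(1/6130) = -2045*1/6130 = -409/1226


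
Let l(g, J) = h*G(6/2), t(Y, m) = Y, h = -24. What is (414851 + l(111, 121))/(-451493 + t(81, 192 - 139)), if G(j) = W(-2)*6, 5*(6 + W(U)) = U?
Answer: -2078863/2257060 ≈ -0.92105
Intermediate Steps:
W(U) = -6 + U/5
G(j) = -192/5 (G(j) = (-6 + (⅕)*(-2))*6 = (-6 - ⅖)*6 = -32/5*6 = -192/5)
l(g, J) = 4608/5 (l(g, J) = -24*(-192/5) = 4608/5)
(414851 + l(111, 121))/(-451493 + t(81, 192 - 139)) = (414851 + 4608/5)/(-451493 + 81) = (2078863/5)/(-451412) = (2078863/5)*(-1/451412) = -2078863/2257060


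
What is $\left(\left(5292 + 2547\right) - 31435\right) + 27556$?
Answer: $3960$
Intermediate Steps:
$\left(\left(5292 + 2547\right) - 31435\right) + 27556 = \left(7839 - 31435\right) + 27556 = -23596 + 27556 = 3960$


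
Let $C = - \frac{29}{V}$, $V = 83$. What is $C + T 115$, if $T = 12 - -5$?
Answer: $\frac{162236}{83} \approx 1954.7$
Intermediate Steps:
$T = 17$ ($T = 12 + 5 = 17$)
$C = - \frac{29}{83} \approx -0.3494$
$C + T 115 = - \frac{29}{83} + 17 \cdot 115 = - \frac{29}{83} + 1955 = \frac{162236}{83}$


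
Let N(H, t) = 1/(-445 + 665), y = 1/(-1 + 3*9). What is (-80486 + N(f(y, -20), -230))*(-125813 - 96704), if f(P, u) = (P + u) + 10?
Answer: 3940090495123/220 ≈ 1.7910e+10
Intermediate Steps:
y = 1/26 (y = 1/(-1 + 27) = 1/26 ≈ 0.038462)
f(P, u) = 10 + P + u
N(H, t) = 1/220
(-80486 + N(f(y, -20), -230))*(-125813 - 96704) = (-80486 + 1/220)*(-125813 - 96704) = -17706919/220*(-222517) = 3940090495123/220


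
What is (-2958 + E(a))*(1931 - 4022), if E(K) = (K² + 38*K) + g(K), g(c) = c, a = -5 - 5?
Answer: 6791568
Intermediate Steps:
a = -10
E(K) = K² + 39*K (E(K) = (K² + 38*K) + K = K² + 39*K)
(-2958 + E(a))*(1931 - 4022) = (-2958 - 10*(39 - 10))*(1931 - 4022) = (-2958 - 10*29)*(-2091) = (-2958 - 290)*(-2091) = -3248*(-2091) = 6791568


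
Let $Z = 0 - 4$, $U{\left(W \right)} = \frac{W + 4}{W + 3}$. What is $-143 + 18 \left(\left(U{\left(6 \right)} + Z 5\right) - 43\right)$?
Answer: $-1257$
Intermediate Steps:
$U{\left(W \right)} = \frac{4 + W}{3 + W}$
$Z = -4$ ($Z = 0 - 4 = -4$)
$-143 + 18 \left(\left(U{\left(6 \right)} + Z 5\right) - 43\right) = -143 + 18 \left(\left(\frac{4 + 6}{3 + 6} - 20\right) - 43\right) = -143 + 18 \left(\left(\frac{1}{9} \cdot 10 - 20\right) - 43\right) = -143 + 18 \left(\left(\frac{10}{9} - 20\right) - 43\right) = -143 + 18 \left(- \frac{170}{9} - 43\right) = -143 + 18 \left(- \frac{557}{9}\right) = -143 - 1114 = -1257$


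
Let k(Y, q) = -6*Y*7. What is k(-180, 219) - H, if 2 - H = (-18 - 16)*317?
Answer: -3220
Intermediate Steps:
k(Y, q) = -42*Y
H = 10780 (H = 2 - (-18 - 16)*317 = 2 - (-34)*317 = 2 - 1*(-10778) = 2 + 10778 = 10780)
k(-180, 219) - H = -42*(-180) - 1*10780 = 7560 - 10780 = -3220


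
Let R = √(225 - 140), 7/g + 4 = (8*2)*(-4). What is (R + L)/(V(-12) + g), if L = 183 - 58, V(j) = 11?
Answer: 8500/741 + 68*√85/741 ≈ 12.317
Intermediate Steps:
g = -7/68 (g = 7/(-4 + (8*2)*(-4)) = 7/(-4 + 16*(-4)) = 7/(-4 - 64) = 7/(-68) = 7*(-1/68) = -7/68 ≈ -0.10294)
L = 125
R = √85 ≈ 9.2195
(R + L)/(V(-12) + g) = (√85 + 125)/(11 - 7/68) = (125 + √85)/(741/68) = (125 + √85)*(68/741) = 8500/741 + 68*√85/741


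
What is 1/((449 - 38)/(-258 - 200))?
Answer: -458/411 ≈ -1.1144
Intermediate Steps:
1/((449 - 38)/(-258 - 200)) = 1/(411/(-458)) = 1/(411*(-1/458)) = 1/(-411/458) = -458/411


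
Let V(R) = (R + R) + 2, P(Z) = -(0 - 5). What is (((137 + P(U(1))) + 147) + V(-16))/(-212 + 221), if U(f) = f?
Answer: 259/9 ≈ 28.778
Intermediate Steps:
P(Z) = 5 (P(Z) = -1*(-5) = 5)
V(R) = 2 + 2*R (V(R) = 2*R + 2 = 2 + 2*R)
(((137 + P(U(1))) + 147) + V(-16))/(-212 + 221) = (((137 + 5) + 147) + (2 + 2*(-16)))/(-212 + 221) = ((142 + 147) + (2 - 32))/9 = (289 - 30)*(⅑) = 259*(⅑) = 259/9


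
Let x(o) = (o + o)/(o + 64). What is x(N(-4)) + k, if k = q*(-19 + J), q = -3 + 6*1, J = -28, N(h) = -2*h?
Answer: -1267/9 ≈ -140.78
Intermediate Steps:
x(o) = 2*o/(64 + o) (x(o) = (2*o)/(64 + o) = 2*o/(64 + o))
q = 3 (q = -3 + 6 = 3)
k = -141 (k = 3*(-19 - 28) = 3*(-47) = -141)
x(N(-4)) + k = 2*(-2*(-4))/(64 - 2*(-4)) - 141 = 2*8/(64 + 8) - 141 = 2*8/72 - 141 = 2*8*(1/72) - 141 = 2/9 - 141 = -1267/9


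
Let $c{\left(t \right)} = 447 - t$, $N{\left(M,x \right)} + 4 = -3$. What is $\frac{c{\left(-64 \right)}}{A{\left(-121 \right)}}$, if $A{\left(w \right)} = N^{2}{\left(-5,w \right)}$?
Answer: $\frac{73}{7} \approx 10.429$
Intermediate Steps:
$N{\left(M,x \right)} = -7$ ($N{\left(M,x \right)} = -4 - 3 = -7$)
$A{\left(w \right)} = 49$ ($A{\left(w \right)} = \left(-7\right)^{2} = 49$)
$\frac{c{\left(-64 \right)}}{A{\left(-121 \right)}} = \frac{447 - -64}{49} = \left(447 + 64\right) \frac{1}{49} = 511 \cdot \frac{1}{49} = \frac{73}{7}$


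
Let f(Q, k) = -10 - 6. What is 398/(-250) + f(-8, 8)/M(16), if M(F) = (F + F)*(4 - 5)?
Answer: -273/250 ≈ -1.0920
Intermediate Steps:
f(Q, k) = -16
M(F) = -2*F (M(F) = (2*F)*(-1) = -2*F)
398/(-250) + f(-8, 8)/M(16) = 398/(-250) - 16/((-2*16)) = 398*(-1/250) - 16/(-32) = -199/125 - 16*(-1/32) = -199/125 + ½ = -273/250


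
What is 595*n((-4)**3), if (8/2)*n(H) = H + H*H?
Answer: 599760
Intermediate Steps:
n(H) = H/4 + H**2/4 (n(H) = (H + H*H)/4 = (H + H**2)/4 = H/4 + H**2/4)
595*n((-4)**3) = 595*((1/4)*(-4)**3*(1 + (-4)**3)) = 595*((1/4)*(-64)*(1 - 64)) = 595*((1/4)*(-64)*(-63)) = 595*1008 = 599760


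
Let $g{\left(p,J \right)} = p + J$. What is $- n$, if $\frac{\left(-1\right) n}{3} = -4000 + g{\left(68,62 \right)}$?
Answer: $-11610$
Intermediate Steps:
$g{\left(p,J \right)} = J + p$
$n = 11610$ ($n = - 3 \left(-4000 + \left(62 + 68\right)\right) = - 3 \left(-4000 + 130\right) = \left(-3\right) \left(-3870\right) = 11610$)
$- n = \left(-1\right) 11610 = -11610$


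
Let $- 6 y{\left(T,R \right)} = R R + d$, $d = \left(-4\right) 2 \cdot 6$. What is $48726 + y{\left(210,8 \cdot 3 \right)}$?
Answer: $48638$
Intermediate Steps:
$d = -48$ ($d = \left(-8\right) 6 = -48$)
$y{\left(T,R \right)} = 8 - \frac{R^{2}}{6}$ ($y{\left(T,R \right)} = - \frac{R R - 48}{6} = - \frac{R^{2} - 48}{6} = - \frac{-48 + R^{2}}{6} = 8 - \frac{R^{2}}{6}$)
$48726 + y{\left(210,8 \cdot 3 \right)} = 48726 + \left(8 - \frac{\left(8 \cdot 3\right)^{2}}{6}\right) = 48726 + \left(8 - \frac{24^{2}}{6}\right) = 48726 + \left(8 - 96\right) = 48726 - 88 = 48638$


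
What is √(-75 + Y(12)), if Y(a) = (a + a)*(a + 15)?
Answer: √573 ≈ 23.937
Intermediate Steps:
Y(a) = 2*a*(15 + a) (Y(a) = (2*a)*(15 + a) = 2*a*(15 + a))
√(-75 + Y(12)) = √(-75 + 2*12*(15 + 12)) = √(-75 + 2*12*27) = √(-75 + 648) = √573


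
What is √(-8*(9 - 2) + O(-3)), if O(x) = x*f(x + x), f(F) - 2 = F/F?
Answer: I*√65 ≈ 8.0623*I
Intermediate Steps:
f(F) = 3 (f(F) = 2 + F/F = 2 + 1 = 3)
O(x) = 3*x (O(x) = x*3 = 3*x)
√(-8*(9 - 2) + O(-3)) = √(-8*(9 - 2) + 3*(-3)) = √(-8*7 - 9) = √(-56 - 9) = √(-65) = I*√65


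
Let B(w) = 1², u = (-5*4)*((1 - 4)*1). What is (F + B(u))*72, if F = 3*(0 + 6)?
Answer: 1368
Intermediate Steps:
F = 18 (F = 3*6 = 18)
u = 60 (u = -(-60) = -20*(-3) = 60)
B(w) = 1
(F + B(u))*72 = (18 + 1)*72 = 19*72 = 1368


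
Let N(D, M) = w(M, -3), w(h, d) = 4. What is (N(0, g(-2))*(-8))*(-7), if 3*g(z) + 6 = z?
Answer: 224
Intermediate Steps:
g(z) = -2 + z/3
N(D, M) = 4
(N(0, g(-2))*(-8))*(-7) = (4*(-8))*(-7) = -32*(-7) = 224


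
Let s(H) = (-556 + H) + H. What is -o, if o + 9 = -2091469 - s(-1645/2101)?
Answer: 4393023832/2101 ≈ 2.0909e+6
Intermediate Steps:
s(H) = -556 + 2*H
o = -4393023832/2101 (o = -9 + (-2091469 - (-556 + 2*(-1645/2101))) = -9 + (-2091469 - (-556 - 3290/2101)) = -9 + (-2091469 - 1*(-1171446/2101)) = -9 + (-2091469 + 1171446/2101) = -9 - 4393004923/2101 = -4393023832/2101 ≈ -2.0909e+6)
-o = -1*(-4393023832/2101) = 4393023832/2101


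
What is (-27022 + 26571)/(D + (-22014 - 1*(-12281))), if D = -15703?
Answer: 451/25436 ≈ 0.017731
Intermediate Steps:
(-27022 + 26571)/(D + (-22014 - 1*(-12281))) = (-27022 + 26571)/(-15703 + (-22014 - 1*(-12281))) = -451/(-15703 + (-22014 + 12281)) = -451/(-15703 - 9733) = -451/(-25436) = -451*(-1/25436) = 451/25436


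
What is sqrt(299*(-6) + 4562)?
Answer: 4*sqrt(173) ≈ 52.612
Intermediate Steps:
sqrt(299*(-6) + 4562) = sqrt(-1794 + 4562) = sqrt(2768) = 4*sqrt(173)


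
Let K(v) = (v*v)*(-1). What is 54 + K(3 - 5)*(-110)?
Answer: 494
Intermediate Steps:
K(v) = -v**2 (K(v) = v**2*(-1) = -v**2)
54 + K(3 - 5)*(-110) = 54 - (3 - 5)**2*(-110) = 54 - 1*(-2)**2*(-110) = 54 - 1*4*(-110) = 54 - 4*(-110) = 54 + 440 = 494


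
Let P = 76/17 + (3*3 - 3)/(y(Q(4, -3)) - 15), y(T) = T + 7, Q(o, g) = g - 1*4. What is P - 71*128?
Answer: -772134/85 ≈ -9083.9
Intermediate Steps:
Q(o, g) = -4 + g (Q(o, g) = g - 4 = -4 + g)
y(T) = 7 + T
P = 346/85 (P = 76/17 + (3*3 - 3)/((7 + (-4 - 3)) - 15) = 76*(1/17) + (9 - 3)/((7 - 7) - 15) = 76/17 + 6/(0 - 15) = 76/17 + 6/(-15) = 76/17 + 6*(-1/15) = 76/17 - ⅖ = 346/85 ≈ 4.0706)
P - 71*128 = 346/85 - 71*128 = 346/85 - 9088 = -772134/85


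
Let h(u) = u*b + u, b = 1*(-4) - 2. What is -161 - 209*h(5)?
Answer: 5064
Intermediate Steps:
b = -6 (b = -4 - 2 = -6)
h(u) = -5*u (h(u) = u*(-6) + u = -6*u + u = -5*u)
-161 - 209*h(5) = -161 - (-1045)*5 = -161 - 209*(-25) = -161 + 5225 = 5064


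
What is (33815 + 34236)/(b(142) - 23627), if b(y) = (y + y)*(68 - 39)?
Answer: -68051/15391 ≈ -4.4215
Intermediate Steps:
b(y) = 58*y (b(y) = (2*y)*29 = 58*y)
(33815 + 34236)/(b(142) - 23627) = (33815 + 34236)/(58*142 - 23627) = 68051/(8236 - 23627) = 68051/(-15391) = 68051*(-1/15391) = -68051/15391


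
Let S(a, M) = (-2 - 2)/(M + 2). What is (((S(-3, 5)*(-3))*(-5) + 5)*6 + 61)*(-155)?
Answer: -42935/7 ≈ -6133.6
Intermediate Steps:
S(a, M) = -4/(2 + M)
(((S(-3, 5)*(-3))*(-5) + 5)*6 + 61)*(-155) = (((-4/(2 + 5)*(-3))*(-5) + 5)*6 + 61)*(-155) = (((-4/7*(-3))*(-5) + 5)*6 + 61)*(-155) = (((-4*⅐*(-3))*(-5) + 5)*6 + 61)*(-155) = ((-4/7*(-3)*(-5) + 5)*6 + 61)*(-155) = (((12/7)*(-5) + 5)*6 + 61)*(-155) = ((-60/7 + 5)*6 + 61)*(-155) = (-25/7*6 + 61)*(-155) = (-150/7 + 61)*(-155) = (277/7)*(-155) = -42935/7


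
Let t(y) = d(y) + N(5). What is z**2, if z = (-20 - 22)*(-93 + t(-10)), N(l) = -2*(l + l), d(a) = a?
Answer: 26687556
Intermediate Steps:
N(l) = -4*l
t(y) = -20 + y (t(y) = y - 4*5 = y - 20 = -20 + y)
z = 5166 (z = (-20 - 22)*(-93 + (-20 - 10)) = -42*(-93 - 30) = -42*(-123) = 5166)
z**2 = 5166**2 = 26687556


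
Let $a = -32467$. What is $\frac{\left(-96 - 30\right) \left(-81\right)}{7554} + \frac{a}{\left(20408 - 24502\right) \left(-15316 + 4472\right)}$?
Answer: $\frac{75475590583}{55893728024} \approx 1.3503$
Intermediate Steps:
$\frac{\left(-96 - 30\right) \left(-81\right)}{7554} + \frac{a}{\left(20408 - 24502\right) \left(-15316 + 4472\right)} = \frac{\left(-96 - 30\right) \left(-81\right)}{7554} - \frac{32467}{\left(20408 - 24502\right) \left(-15316 + 4472\right)} = \left(-126\right) \left(-81\right) \frac{1}{7554} - \frac{32467}{\left(-4094\right) \left(-10844\right)} = 10206 \cdot \frac{1}{7554} - \frac{32467}{44395336} = \frac{1701}{1259} - \frac{32467}{44395336} = \frac{75475590583}{55893728024}$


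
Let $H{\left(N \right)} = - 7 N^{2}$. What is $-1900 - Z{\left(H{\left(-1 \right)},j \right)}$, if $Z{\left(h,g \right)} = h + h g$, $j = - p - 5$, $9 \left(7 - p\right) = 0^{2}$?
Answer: $-1977$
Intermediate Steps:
$p = 7$ ($p = 7 - \frac{0^{2}}{9} = 7 - 0 = 7 + 0 = 7$)
$j = -12$ ($j = \left(-1\right) 7 - 5 = -7 - 5 = -12$)
$Z{\left(h,g \right)} = h + g h$
$-1900 - Z{\left(H{\left(-1 \right)},j \right)} = -1900 - - 7 \left(-1\right)^{2} \left(1 - 12\right) = -1900 - \left(-7\right) 1 \left(-11\right) = -1900 - \left(-7\right) \left(-11\right) = -1900 - 77 = -1977$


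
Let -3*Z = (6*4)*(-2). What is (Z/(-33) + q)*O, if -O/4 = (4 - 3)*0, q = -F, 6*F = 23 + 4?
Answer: 0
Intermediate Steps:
F = 9/2 (F = (23 + 4)/6 = (1/6)*27 = 9/2 ≈ 4.5000)
Z = 16 (Z = -6*4*(-2)/3 = -8*(-2) = -1/3*(-48) = 16)
q = -9/2 (q = -1*9/2 = -9/2 ≈ -4.5000)
O = 0 (O = -4*(4 - 3)*0 = -4*0 = 0)
(Z/(-33) + q)*O = (16/(-33) - 9/2)*0 = (16*(-1/33) - 9/2)*0 = (-16/33 - 9/2)*0 = -329/66*0 = 0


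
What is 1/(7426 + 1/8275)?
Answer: 8275/61450151 ≈ 0.00013466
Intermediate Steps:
1/(7426 + 1/8275) = 1/(61450151/8275) = 8275/61450151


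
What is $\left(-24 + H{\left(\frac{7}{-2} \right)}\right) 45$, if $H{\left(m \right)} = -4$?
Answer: $-1260$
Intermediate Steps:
$\left(-24 + H{\left(\frac{7}{-2} \right)}\right) 45 = \left(-24 - 4\right) 45 = \left(-28\right) 45 = -1260$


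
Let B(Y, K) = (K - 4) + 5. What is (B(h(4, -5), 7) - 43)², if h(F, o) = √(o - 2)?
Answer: 1225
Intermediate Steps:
h(F, o) = √(-2 + o)
B(Y, K) = 1 + K (B(Y, K) = (-4 + K) + 5 = 1 + K)
(B(h(4, -5), 7) - 43)² = ((1 + 7) - 43)² = (8 - 43)² = (-35)² = 1225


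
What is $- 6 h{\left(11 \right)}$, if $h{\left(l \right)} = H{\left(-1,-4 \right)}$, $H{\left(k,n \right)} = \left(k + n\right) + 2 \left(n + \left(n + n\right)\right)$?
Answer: $174$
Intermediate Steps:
$H{\left(k,n \right)} = k + 7 n$ ($H{\left(k,n \right)} = \left(k + n\right) + 2 \left(n + 2 n\right) = \left(k + n\right) + 2 \cdot 3 n = \left(k + n\right) + 6 n = k + 7 n$)
$h{\left(l \right)} = -29$ ($h{\left(l \right)} = -1 + 7 \left(-4\right) = -1 - 28 = -29$)
$- 6 h{\left(11 \right)} = \left(-6\right) \left(-29\right) = 174$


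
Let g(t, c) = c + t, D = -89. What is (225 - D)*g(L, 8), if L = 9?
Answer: 5338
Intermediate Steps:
(225 - D)*g(L, 8) = (225 - 1*(-89))*(8 + 9) = (225 + 89)*17 = 314*17 = 5338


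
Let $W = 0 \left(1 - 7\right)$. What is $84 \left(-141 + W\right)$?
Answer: $-11844$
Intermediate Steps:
$W = 0$ ($W = 0 \left(-6\right) = 0$)
$84 \left(-141 + W\right) = 84 \left(-141 + 0\right) = 84 \left(-141\right) = -11844$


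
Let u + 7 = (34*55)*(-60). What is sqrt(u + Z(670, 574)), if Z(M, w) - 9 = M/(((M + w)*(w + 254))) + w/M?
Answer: I*sqrt(92770597338985522130)/28755060 ≈ 334.96*I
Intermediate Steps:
Z(M, w) = 9 + w/M + M/((254 + w)*(M + w)) (Z(M, w) = 9 + (M/(((M + w)*(w + 254))) + w/M) = 9 + (M/(((M + w)*(254 + w))) + w/M) = 9 + (M/(((254 + w)*(M + w))) + w/M) = 9 + (M*(1/((254 + w)*(M + w))) + w/M) = 9 + (M/((254 + w)*(M + w)) + w/M) = 9 + (w/M + M/((254 + w)*(M + w))) = 9 + w/M + M/((254 + w)*(M + w)))
u = -112207 (u = -7 + (34*55)*(-60) = -7 + 1870*(-60) = -7 - 112200 = -112207)
sqrt(u + Z(670, 574)) = sqrt(-112207 + (574**3 + 254*574**2 + 2287*670**2 + 9*574*670**2 + 10*670*574**2 + 2540*670*574)/(670*(574**2 + 254*670 + 254*574 + 670*574))) = sqrt(-112207 + (189119224 + 254*329476 + 2287*448900 + 9*574*448900 + 10*670*329476 + 976833200)/(670*(329476 + 170180 + 145796 + 384580))) = sqrt(-112207 + (1/670)*(189119224 + 83686904 + 1026634300 + 2319017400 + 2207489200 + 976833200)/1030032) = sqrt(-112207 + (1/670)*(1/1030032)*6802780228) = sqrt(-112207 + 1700695057/172530360) = sqrt(-19357413409463/172530360) = I*sqrt(92770597338985522130)/28755060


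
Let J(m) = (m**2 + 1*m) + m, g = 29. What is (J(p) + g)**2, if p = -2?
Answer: 841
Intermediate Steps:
J(m) = m**2 + 2*m (J(m) = (m**2 + m) + m = (m + m**2) + m = m**2 + 2*m)
(J(p) + g)**2 = (-2*(2 - 2) + 29)**2 = (-2*0 + 29)**2 = (0 + 29)**2 = 29**2 = 841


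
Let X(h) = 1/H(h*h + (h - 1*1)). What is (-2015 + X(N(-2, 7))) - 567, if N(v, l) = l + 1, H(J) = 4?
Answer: -10327/4 ≈ -2581.8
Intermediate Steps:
N(v, l) = 1 + l
X(h) = ¼ (X(h) = 1/4 = ¼)
(-2015 + X(N(-2, 7))) - 567 = (-2015 + ¼) - 567 = -8059/4 - 567 = -10327/4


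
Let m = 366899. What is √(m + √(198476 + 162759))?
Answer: √(366899 + √361235) ≈ 606.22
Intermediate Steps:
√(m + √(198476 + 162759)) = √(366899 + √(198476 + 162759)) = √(366899 + √361235)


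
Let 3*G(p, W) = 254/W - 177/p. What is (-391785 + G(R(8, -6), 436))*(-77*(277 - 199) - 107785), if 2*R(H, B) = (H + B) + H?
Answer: 145786173159691/3270 ≈ 4.4583e+10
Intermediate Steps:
R(H, B) = H + B/2 (R(H, B) = ((H + B) + H)/2 = ((B + H) + H)/2 = (B + 2*H)/2 = H + B/2)
G(p, W) = -59/p + 254/(3*W) (G(p, W) = (254/W - 177/p)/3 = (-177/p + 254/W)/3 = -59/p + 254/(3*W))
(-391785 + G(R(8, -6), 436))*(-77*(277 - 199) - 107785) = (-391785 + (-59/(8 + (½)*(-6)) + (254/3)/436))*(-77*(277 - 199) - 107785) = (-391785 + (-59/(8 - 3) + (254/3)*(1/436)))*(-77*78 - 107785) = (-391785 + (-59/5 + 127/654))*(-6006 - 107785) = (-391785 + (-59*⅕ + 127/654))*(-113791) = (-391785 + (-59/5 + 127/654))*(-113791) = (-391785 - 37951/3270)*(-113791) = -1281174901/3270*(-113791) = 145786173159691/3270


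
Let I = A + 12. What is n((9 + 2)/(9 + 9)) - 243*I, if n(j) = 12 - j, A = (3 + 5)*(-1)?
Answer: -17291/18 ≈ -960.61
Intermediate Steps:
A = -8 (A = 8*(-1) = -8)
I = 4 (I = -8 + 12 = 4)
n((9 + 2)/(9 + 9)) - 243*I = (12 - (9 + 2)/(9 + 9)) - 243*4 = (12 - 11/18) - 972 = 205/18 - 972 = -17291/18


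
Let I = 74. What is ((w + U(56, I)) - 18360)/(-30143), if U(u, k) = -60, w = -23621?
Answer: 42041/30143 ≈ 1.3947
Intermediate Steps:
((w + U(56, I)) - 18360)/(-30143) = ((-23621 - 60) - 18360)/(-30143) = (-23681 - 18360)*(-1/30143) = -42041*(-1/30143) = 42041/30143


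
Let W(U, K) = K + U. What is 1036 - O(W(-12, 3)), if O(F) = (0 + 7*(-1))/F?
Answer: 9317/9 ≈ 1035.2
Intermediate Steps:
O(F) = -7/F (O(F) = (0 - 7)/F = -7/F)
1036 - O(W(-12, 3)) = 1036 - (-7)/(3 - 12) = 1036 - (-7)/(-9) = 1036 - (-7)*(-1)/9 = 1036 - 1*7/9 = 1036 - 7/9 = 9317/9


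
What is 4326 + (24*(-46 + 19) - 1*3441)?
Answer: 237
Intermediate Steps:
4326 + (24*(-46 + 19) - 1*3441) = 4326 + (24*(-27) - 3441) = 4326 + (-648 - 3441) = 4326 - 4089 = 237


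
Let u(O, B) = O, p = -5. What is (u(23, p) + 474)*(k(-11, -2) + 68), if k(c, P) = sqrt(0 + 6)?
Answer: 33796 + 497*sqrt(6) ≈ 35013.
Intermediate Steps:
k(c, P) = sqrt(6)
(u(23, p) + 474)*(k(-11, -2) + 68) = (23 + 474)*(sqrt(6) + 68) = 497*(68 + sqrt(6)) = 33796 + 497*sqrt(6)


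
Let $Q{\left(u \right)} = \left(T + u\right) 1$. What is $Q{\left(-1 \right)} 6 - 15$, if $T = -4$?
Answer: $-45$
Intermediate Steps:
$Q{\left(u \right)} = -4 + u$ ($Q{\left(u \right)} = \left(-4 + u\right) 1 = -4 + u$)
$Q{\left(-1 \right)} 6 - 15 = \left(-4 - 1\right) 6 - 15 = \left(-5\right) 6 - 15 = -30 - 15 = -45$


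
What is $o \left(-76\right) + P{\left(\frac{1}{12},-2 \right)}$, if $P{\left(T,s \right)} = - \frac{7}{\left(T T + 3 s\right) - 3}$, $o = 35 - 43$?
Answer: $\frac{112624}{185} \approx 608.78$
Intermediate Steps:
$o = -8$
$P{\left(T,s \right)} = - \frac{7}{-3 + T^{2} + 3 s}$ ($P{\left(T,s \right)} = - \frac{7}{\left(T^{2} + 3 s\right) - 3} = - \frac{7}{-3 + T^{2} + 3 s}$)
$o \left(-76\right) + P{\left(\frac{1}{12},-2 \right)} = \left(-8\right) \left(-76\right) - \frac{7}{-3 + \left(\frac{1}{12}\right)^{2} + 3 \left(-2\right)} = 608 - \frac{7}{-3 + \left(\frac{1}{12}\right)^{2} - 6} = 608 - \frac{7}{-3 + \frac{1}{144} - 6} = 608 - \frac{7}{- \frac{1295}{144}} = 608 - - \frac{144}{185} = 608 + \frac{144}{185} = \frac{112624}{185}$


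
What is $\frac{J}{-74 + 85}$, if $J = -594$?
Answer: $-54$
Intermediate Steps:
$\frac{J}{-74 + 85} = - \frac{594}{-74 + 85} = - \frac{594}{11} = \left(-594\right) \frac{1}{11} = -54$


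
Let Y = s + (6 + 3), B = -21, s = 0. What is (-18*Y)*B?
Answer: 3402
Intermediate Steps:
Y = 9 (Y = 0 + (6 + 3) = 0 + 9 = 9)
(-18*Y)*B = -18*9*(-21) = -162*(-21) = 3402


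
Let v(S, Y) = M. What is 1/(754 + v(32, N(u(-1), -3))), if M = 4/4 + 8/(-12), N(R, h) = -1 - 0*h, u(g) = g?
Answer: 3/2263 ≈ 0.0013257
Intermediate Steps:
N(R, h) = -1 (N(R, h) = -1 - 1*0 = -1 + 0 = -1)
M = ⅓ (M = 4*(¼) + 8*(-1/12) = 1 - ⅔ = ⅓ ≈ 0.33333)
v(S, Y) = ⅓
1/(754 + v(32, N(u(-1), -3))) = 1/(754 + ⅓) = 1/(2263/3) = 3/2263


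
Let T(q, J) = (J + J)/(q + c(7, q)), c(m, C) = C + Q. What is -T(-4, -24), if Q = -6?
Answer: -24/7 ≈ -3.4286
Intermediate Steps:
c(m, C) = -6 + C (c(m, C) = C - 6 = -6 + C)
T(q, J) = 2*J/(-6 + 2*q) (T(q, J) = (J + J)/(q + (-6 + q)) = (2*J)/(-6 + 2*q) = 2*J/(-6 + 2*q))
-T(-4, -24) = -(-24)/(-3 - 4) = -(-24)/(-7) = -(-24)*(-1)/7 = -1*24/7 = -24/7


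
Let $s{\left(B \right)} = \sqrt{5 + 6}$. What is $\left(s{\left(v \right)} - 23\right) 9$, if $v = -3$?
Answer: $-207 + 9 \sqrt{11} \approx -177.15$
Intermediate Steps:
$s{\left(B \right)} = \sqrt{11}$
$\left(s{\left(v \right)} - 23\right) 9 = \left(\sqrt{11} - 23\right) 9 = \left(-23 + \sqrt{11}\right) 9 = -207 + 9 \sqrt{11}$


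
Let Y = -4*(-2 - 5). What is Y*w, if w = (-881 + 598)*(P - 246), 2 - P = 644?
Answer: 7036512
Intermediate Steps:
P = -642 (P = 2 - 1*644 = 2 - 644 = -642)
w = 251304 (w = (-881 + 598)*(-642 - 246) = -283*(-888) = 251304)
Y = 28 (Y = -4*(-7) = 28)
Y*w = 28*251304 = 7036512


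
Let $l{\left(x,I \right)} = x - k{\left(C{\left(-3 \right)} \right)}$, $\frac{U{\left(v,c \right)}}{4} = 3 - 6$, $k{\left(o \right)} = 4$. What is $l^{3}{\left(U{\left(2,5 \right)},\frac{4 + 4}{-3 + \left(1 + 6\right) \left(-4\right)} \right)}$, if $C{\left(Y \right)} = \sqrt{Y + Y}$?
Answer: $-4096$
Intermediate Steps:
$C{\left(Y \right)} = \sqrt{2} \sqrt{Y}$ ($C{\left(Y \right)} = \sqrt{2 Y} = \sqrt{2} \sqrt{Y}$)
$U{\left(v,c \right)} = -12$ ($U{\left(v,c \right)} = 4 \left(3 - 6\right) = 4 \left(-3\right) = -12$)
$l{\left(x,I \right)} = -4 + x$ ($l{\left(x,I \right)} = x - 4 = -4 + x$)
$l^{3}{\left(U{\left(2,5 \right)},\frac{4 + 4}{-3 + \left(1 + 6\right) \left(-4\right)} \right)} = \left(-4 - 12\right)^{3} = \left(-16\right)^{3} = -4096$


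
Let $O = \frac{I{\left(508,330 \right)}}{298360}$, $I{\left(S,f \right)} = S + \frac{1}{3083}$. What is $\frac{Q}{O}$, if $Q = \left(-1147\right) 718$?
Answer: $- \frac{151506749599696}{313233} \approx -4.8369 \cdot 10^{8}$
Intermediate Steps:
$I{\left(S,f \right)} = \frac{1}{3083} + S$ ($I{\left(S,f \right)} = S + \frac{1}{3083} = \frac{1}{3083} + S$)
$Q = -823546$
$O = \frac{313233}{183968776}$ ($O = \frac{\frac{1}{3083} + 508}{298360} = \frac{1566165}{3083} \cdot \frac{1}{298360} = \frac{313233}{183968776} \approx 0.0017026$)
$\frac{Q}{O} = - \frac{823546}{\frac{313233}{183968776}} = \left(-823546\right) \frac{183968776}{313233} = - \frac{151506749599696}{313233}$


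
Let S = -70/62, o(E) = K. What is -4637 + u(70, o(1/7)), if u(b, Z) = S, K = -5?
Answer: -143782/31 ≈ -4638.1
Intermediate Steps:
o(E) = -5
S = -35/31 (S = -70*1/62 = -35/31 ≈ -1.1290)
u(b, Z) = -35/31
-4637 + u(70, o(1/7)) = -4637 - 35/31 = -143782/31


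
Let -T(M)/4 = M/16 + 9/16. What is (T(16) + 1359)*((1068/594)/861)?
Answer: 68797/24354 ≈ 2.8249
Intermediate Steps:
T(M) = -9/4 - M/4 (T(M) = -4*(M/16 + 9/16) = -4*(9/16 + M/16) = -9/4 - M/4)
(T(16) + 1359)*((1068/594)/861) = ((-9/4 - ¼*16) + 1359)*((1068/594)/861) = ((-9/4 - 4) + 1359)*((1068*(1/594))*(1/861)) = (-25/4 + 1359)*((178/99)*(1/861)) = (5411/4)*(178/85239) = 68797/24354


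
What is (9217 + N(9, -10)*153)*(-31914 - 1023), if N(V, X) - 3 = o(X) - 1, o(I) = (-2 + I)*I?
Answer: -918382371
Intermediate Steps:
o(I) = I*(-2 + I)
N(V, X) = 2 + X*(-2 + X) (N(V, X) = 3 + (X*(-2 + X) - 1) = 3 + (-1 + X*(-2 + X)) = 2 + X*(-2 + X))
(9217 + N(9, -10)*153)*(-31914 - 1023) = (9217 + (2 - 10*(-2 - 10))*153)*(-31914 - 1023) = (9217 + (2 - 10*(-12))*153)*(-32937) = (9217 + (2 + 120)*153)*(-32937) = (9217 + 122*153)*(-32937) = (9217 + 18666)*(-32937) = 27883*(-32937) = -918382371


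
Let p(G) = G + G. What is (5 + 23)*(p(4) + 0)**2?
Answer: 1792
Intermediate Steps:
p(G) = 2*G
(5 + 23)*(p(4) + 0)**2 = (5 + 23)*(2*4 + 0)**2 = 28*(8 + 0)**2 = 28*8**2 = 28*64 = 1792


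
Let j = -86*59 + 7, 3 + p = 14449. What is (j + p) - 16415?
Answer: -7036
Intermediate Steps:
p = 14446 (p = -3 + 14449 = 14446)
j = -5067 (j = -5074 + 7 = -5067)
(j + p) - 16415 = (-5067 + 14446) - 16415 = 9379 - 16415 = -7036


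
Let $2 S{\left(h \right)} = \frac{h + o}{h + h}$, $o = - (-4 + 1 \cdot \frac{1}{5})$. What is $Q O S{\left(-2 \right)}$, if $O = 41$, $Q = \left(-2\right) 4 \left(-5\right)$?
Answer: $-369$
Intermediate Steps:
$Q = 40$ ($Q = \left(-8\right) \left(-5\right) = 40$)
$o = \frac{19}{5}$ ($o = - (-4 + 1 \cdot \frac{1}{5}) = - (-4 + \frac{1}{5}) = \left(-1\right) \left(- \frac{19}{5}\right) = \frac{19}{5} \approx 3.8$)
$S{\left(h \right)} = \frac{\frac{19}{5} + h}{4 h}$ ($S{\left(h \right)} = \frac{\left(h + \frac{19}{5}\right) \frac{1}{h + h}}{2} = \frac{\left(\frac{19}{5} + h\right) \frac{1}{2 h}}{2} = \frac{\frac{1}{2} \frac{1}{h} \left(\frac{19}{5} + h\right)}{2} = \frac{\frac{19}{5} + h}{4 h}$)
$Q O S{\left(-2 \right)} = 40 \cdot 41 \frac{19 + 5 \left(-2\right)}{20 \left(-2\right)} = 1640 \cdot \frac{1}{20} \left(- \frac{1}{2}\right) \left(19 - 10\right) = 1640 \cdot \frac{1}{20} \left(- \frac{1}{2}\right) 9 = 1640 \left(- \frac{9}{40}\right) = -369$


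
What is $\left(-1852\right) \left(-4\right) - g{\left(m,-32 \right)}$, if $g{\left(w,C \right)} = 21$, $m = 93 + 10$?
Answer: $7387$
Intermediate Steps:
$m = 103$
$\left(-1852\right) \left(-4\right) - g{\left(m,-32 \right)} = \left(-1852\right) \left(-4\right) - 21 = 7408 - 21 = 7387$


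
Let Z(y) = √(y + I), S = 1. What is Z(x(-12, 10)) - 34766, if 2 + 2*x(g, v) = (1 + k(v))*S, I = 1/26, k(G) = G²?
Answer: -34766 + 2*√2093/13 ≈ -34759.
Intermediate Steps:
I = 1/26 ≈ 0.038462
x(g, v) = -½ + v²/2 (x(g, v) = -1 + ((1 + v²)*1)/2 = -1 + (1 + v²)/2 = -1 + (½ + v²/2) = -½ + v²/2)
Z(y) = √(1/26 + y) (Z(y) = √(y + 1/26) = √(1/26 + y))
Z(x(-12, 10)) - 34766 = √(26 + 676*(-½ + (½)*10²))/26 - 34766 = √(26 + 676*(-½ + (½)*100))/26 - 34766 = √(26 + 676*(-½ + 50))/26 - 34766 = √(26 + 676*(99/2))/26 - 34766 = √(26 + 33462)/26 - 34766 = √33488/26 - 34766 = (4*√2093)/26 - 34766 = 2*√2093/13 - 34766 = -34766 + 2*√2093/13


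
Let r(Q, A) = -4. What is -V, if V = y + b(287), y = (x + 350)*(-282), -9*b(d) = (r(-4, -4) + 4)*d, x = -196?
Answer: 43428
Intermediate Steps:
b(d) = 0 (b(d) = -(-4 + 4)*d/9 = -0*d = -⅑*0 = 0)
y = -43428 (y = (-196 + 350)*(-282) = 154*(-282) = -43428)
V = -43428 (V = -43428 + 0 = -43428)
-V = -1*(-43428) = 43428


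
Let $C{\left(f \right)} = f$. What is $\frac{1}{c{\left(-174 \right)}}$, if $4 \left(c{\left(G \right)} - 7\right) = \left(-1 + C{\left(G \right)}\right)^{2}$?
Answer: $\frac{4}{30653} \approx 0.00013049$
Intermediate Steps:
$c{\left(G \right)} = 7 + \frac{\left(-1 + G\right)^{2}}{4}$
$\frac{1}{c{\left(-174 \right)}} = \frac{1}{7 + \frac{\left(-1 - 174\right)^{2}}{4}} = \frac{1}{7 + \frac{\left(-175\right)^{2}}{4}} = \frac{1}{7 + \frac{1}{4} \cdot 30625} = \frac{1}{7 + \frac{30625}{4}} = \frac{1}{\frac{30653}{4}} = \frac{4}{30653}$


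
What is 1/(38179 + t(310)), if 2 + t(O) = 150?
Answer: 1/38327 ≈ 2.6091e-5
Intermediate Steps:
t(O) = 148 (t(O) = -2 + 150 = 148)
1/(38179 + t(310)) = 1/(38179 + 148) = 1/38327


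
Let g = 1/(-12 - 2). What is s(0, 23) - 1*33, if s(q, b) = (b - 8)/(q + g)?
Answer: -243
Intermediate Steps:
g = -1/14 (g = 1/(-14) = -1/14 ≈ -0.071429)
s(q, b) = (-8 + b)/(-1/14 + q) (s(q, b) = (b - 8)/(q - 1/14) = (-8 + b)/(-1/14 + q))
s(0, 23) - 1*33 = 14*(-8 + 23)/(-1 + 14*0) - 1*33 = 14*15/(-1 + 0) - 33 = 14*15/(-1) - 33 = 14*(-1)*15 - 33 = -210 - 33 = -243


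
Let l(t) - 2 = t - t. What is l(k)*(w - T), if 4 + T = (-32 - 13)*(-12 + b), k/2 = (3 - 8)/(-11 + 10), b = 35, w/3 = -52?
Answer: 1766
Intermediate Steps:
w = -156 (w = 3*(-52) = -156)
k = 10 (k = 2*((3 - 8)/(-11 + 10)) = 2*(-5/(-1)) = 2*(-5*(-1)) = 2*5 = 10)
l(t) = 2 (l(t) = 2 + (t - t) = 2 + 0 = 2)
T = -1039 (T = -4 + (-32 - 13)*(-12 + 35) = -4 - 45*23 = -4 - 1035 = -1039)
l(k)*(w - T) = 2*(-156 - 1*(-1039)) = 2*(-156 + 1039) = 2*883 = 1766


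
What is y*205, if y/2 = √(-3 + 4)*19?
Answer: 7790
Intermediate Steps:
y = 38 (y = 2*(√(-3 + 4)*19) = 2*(√1*19) = 2*(1*19) = 2*19 = 38)
y*205 = 38*205 = 7790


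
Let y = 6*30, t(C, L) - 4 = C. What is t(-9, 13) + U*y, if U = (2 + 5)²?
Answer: 8815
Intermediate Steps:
t(C, L) = 4 + C
y = 180
U = 49 (U = 7² = 49)
t(-9, 13) + U*y = (4 - 9) + 49*180 = -5 + 8820 = 8815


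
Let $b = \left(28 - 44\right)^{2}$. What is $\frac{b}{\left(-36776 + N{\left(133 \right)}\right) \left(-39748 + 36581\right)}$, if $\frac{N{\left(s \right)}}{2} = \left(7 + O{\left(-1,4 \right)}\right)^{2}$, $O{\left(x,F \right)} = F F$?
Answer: $\frac{128}{56559453} \approx 2.2631 \cdot 10^{-6}$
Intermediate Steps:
$O{\left(x,F \right)} = F^{2}$
$N{\left(s \right)} = 1058$ ($N{\left(s \right)} = 2 \left(7 + 4^{2}\right)^{2} = 2 \left(7 + 16\right)^{2} = 2 \cdot 23^{2} = 2 \cdot 529 = 1058$)
$b = 256$ ($b = \left(-16\right)^{2} = 256$)
$\frac{b}{\left(-36776 + N{\left(133 \right)}\right) \left(-39748 + 36581\right)} = \frac{256}{\left(-36776 + 1058\right) \left(-39748 + 36581\right)} = \frac{256}{\left(-35718\right) \left(-3167\right)} = \frac{256}{113118906} = 256 \cdot \frac{1}{113118906} = \frac{128}{56559453}$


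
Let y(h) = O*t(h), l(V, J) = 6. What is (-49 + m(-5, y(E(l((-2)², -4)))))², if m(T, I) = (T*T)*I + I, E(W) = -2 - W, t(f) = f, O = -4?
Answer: 613089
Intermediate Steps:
y(h) = -4*h
m(T, I) = I + I*T² (m(T, I) = T²*I + I = I*T² + I = I + I*T²)
(-49 + m(-5, y(E(l((-2)², -4)))))² = (-49 + (-4*(-2 - 1*6))*(1 + (-5)²))² = (-49 + (-4*(-2 - 6))*(1 + 25))² = (-49 - 4*(-8)*26)² = (-49 + 32*26)² = (-49 + 832)² = 783² = 613089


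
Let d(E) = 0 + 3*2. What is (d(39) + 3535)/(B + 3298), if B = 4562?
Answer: 3541/7860 ≈ 0.45051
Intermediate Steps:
d(E) = 6 (d(E) = 0 + 6 = 6)
(d(39) + 3535)/(B + 3298) = (6 + 3535)/(4562 + 3298) = 3541/7860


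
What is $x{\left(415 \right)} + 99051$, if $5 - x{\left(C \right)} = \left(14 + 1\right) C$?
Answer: $92831$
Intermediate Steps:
$x{\left(C \right)} = 5 - 15 C$ ($x{\left(C \right)} = 5 - \left(14 + 1\right) C = 5 - 15 C$)
$x{\left(415 \right)} + 99051 = \left(5 - 6225\right) + 99051 = -6220 + 99051 = 92831$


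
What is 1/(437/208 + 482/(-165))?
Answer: -34320/28151 ≈ -1.2191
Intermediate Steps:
1/(437/208 + 482/(-165)) = 1/(437*(1/208) + 482*(-1/165)) = 1/(437/208 - 482/165) = 1/(-28151/34320) = -34320/28151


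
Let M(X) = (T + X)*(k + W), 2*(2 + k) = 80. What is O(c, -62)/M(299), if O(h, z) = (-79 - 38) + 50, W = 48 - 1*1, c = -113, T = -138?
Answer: -67/13685 ≈ -0.0048959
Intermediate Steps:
k = 38 (k = -2 + (½)*80 = -2 + 40 = 38)
W = 47 (W = 48 - 1 = 47)
O(h, z) = -67 (O(h, z) = -117 + 50 = -67)
M(X) = -11730 + 85*X (M(X) = (-138 + X)*(38 + 47) = (-138 + X)*85 = -11730 + 85*X)
O(c, -62)/M(299) = -67/(-11730 + 85*299) = -67/(-11730 + 25415) = -67/13685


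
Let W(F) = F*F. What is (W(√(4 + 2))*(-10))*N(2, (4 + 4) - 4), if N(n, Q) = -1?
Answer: 60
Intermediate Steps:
W(F) = F²
(W(√(4 + 2))*(-10))*N(2, (4 + 4) - 4) = ((√(4 + 2))²*(-10))*(-1) = ((√6)²*(-10))*(-1) = (6*(-10))*(-1) = -60*(-1) = 60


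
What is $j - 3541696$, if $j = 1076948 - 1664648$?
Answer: $-4129396$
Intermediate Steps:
$j = -587700$ ($j = 1076948 - 1664648 = -587700$)
$j - 3541696 = -587700 - 3541696 = -4129396$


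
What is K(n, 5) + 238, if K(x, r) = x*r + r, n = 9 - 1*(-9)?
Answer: 333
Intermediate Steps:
n = 18 (n = 9 + 9 = 18)
K(x, r) = r + r*x (K(x, r) = r*x + r = r + r*x)
K(n, 5) + 238 = 5*(1 + 18) + 238 = 5*19 + 238 = 95 + 238 = 333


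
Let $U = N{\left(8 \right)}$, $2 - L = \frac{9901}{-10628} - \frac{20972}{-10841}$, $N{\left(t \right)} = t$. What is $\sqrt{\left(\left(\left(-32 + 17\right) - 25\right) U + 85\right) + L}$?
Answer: $\frac{i \sqrt{776610129970055383}}{57609074} \approx 15.297 i$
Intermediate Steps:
$L = \frac{114882621}{115218148}$ ($L = 2 - \left(\frac{9901}{-10628} - \frac{20972}{-10841}\right) = 2 - \left(9901 \left(- \frac{1}{10628}\right) - - \frac{20972}{10841}\right) = 2 - \left(- \frac{9901}{10628} + \frac{20972}{10841}\right) = 2 - \frac{115553675}{115218148} = \frac{114882621}{115218148} \approx 0.99709$)
$U = 8$
$\sqrt{\left(\left(\left(-32 + 17\right) - 25\right) U + 85\right) + L} = \sqrt{\left(\left(\left(-32 + 17\right) - 25\right) 8 + 85\right) + \frac{114882621}{115218148}} = \sqrt{\left(\left(-15 - 25\right) 8 + 85\right) + \frac{114882621}{115218148}} = \sqrt{\left(\left(-40\right) 8 + 85\right) + \frac{114882621}{115218148}} = \sqrt{\left(-320 + 85\right) + \frac{114882621}{115218148}} = \sqrt{-235 + \frac{114882621}{115218148}} = \sqrt{- \frac{26961382159}{115218148}} = \frac{i \sqrt{776610129970055383}}{57609074}$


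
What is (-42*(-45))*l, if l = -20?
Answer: -37800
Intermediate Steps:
(-42*(-45))*l = -42*(-45)*(-20) = 1890*(-20) = -37800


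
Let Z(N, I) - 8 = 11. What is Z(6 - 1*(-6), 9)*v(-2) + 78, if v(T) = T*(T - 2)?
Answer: 230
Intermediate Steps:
v(T) = T*(-2 + T)
Z(N, I) = 19 (Z(N, I) = 8 + 11 = 19)
Z(6 - 1*(-6), 9)*v(-2) + 78 = 19*(-2*(-2 - 2)) + 78 = 19*(-2*(-4)) + 78 = 19*8 + 78 = 152 + 78 = 230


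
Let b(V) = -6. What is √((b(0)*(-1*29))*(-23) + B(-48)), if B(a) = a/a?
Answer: I*√4001 ≈ 63.253*I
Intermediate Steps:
B(a) = 1
√((b(0)*(-1*29))*(-23) + B(-48)) = √(-(-6)*29*(-23) + 1) = √(-6*(-29)*(-23) + 1) = √(174*(-23) + 1) = √(-4002 + 1) = √(-4001) = I*√4001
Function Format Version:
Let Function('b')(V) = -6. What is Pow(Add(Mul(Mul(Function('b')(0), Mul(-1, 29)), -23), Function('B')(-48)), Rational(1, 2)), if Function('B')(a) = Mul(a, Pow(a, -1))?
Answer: Mul(I, Pow(4001, Rational(1, 2))) ≈ Mul(63.253, I)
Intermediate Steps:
Function('B')(a) = 1
Pow(Add(Mul(Mul(Function('b')(0), Mul(-1, 29)), -23), Function('B')(-48)), Rational(1, 2)) = Pow(Add(Mul(Mul(-6, Mul(-1, 29)), -23), 1), Rational(1, 2)) = Pow(Add(Mul(Mul(-6, -29), -23), 1), Rational(1, 2)) = Pow(Add(Mul(174, -23), 1), Rational(1, 2)) = Pow(Add(-4002, 1), Rational(1, 2)) = Pow(-4001, Rational(1, 2)) = Mul(I, Pow(4001, Rational(1, 2)))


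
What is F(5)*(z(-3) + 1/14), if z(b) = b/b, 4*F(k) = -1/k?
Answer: -3/56 ≈ -0.053571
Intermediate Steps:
F(k) = -1/(4*k) (F(k) = (-1/k)/4 = -1/(4*k))
z(b) = 1
F(5)*(z(-3) + 1/14) = (-¼/5)*(1 + 1/14) = (-¼*⅕)*(1 + 1/14) = -1/20*15/14 = -3/56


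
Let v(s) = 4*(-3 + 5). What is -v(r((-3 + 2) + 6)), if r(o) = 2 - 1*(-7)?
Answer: -8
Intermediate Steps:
r(o) = 9 (r(o) = 2 + 7 = 9)
v(s) = 8 (v(s) = 4*2 = 8)
-v(r((-3 + 2) + 6)) = -1*8 = -8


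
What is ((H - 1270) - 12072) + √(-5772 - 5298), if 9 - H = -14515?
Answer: 1182 + 3*I*√1230 ≈ 1182.0 + 105.21*I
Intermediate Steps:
H = 14524 (H = 9 - 1*(-14515) = 9 + 14515 = 14524)
((H - 1270) - 12072) + √(-5772 - 5298) = ((14524 - 1270) - 12072) + √(-5772 - 5298) = (13254 - 12072) + √(-11070) = 1182 + 3*I*√1230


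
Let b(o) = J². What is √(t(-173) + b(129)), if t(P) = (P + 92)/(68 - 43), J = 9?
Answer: 18*√6/5 ≈ 8.8182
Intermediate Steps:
b(o) = 81 (b(o) = 9² = 81)
t(P) = 92/25 + P/25 (t(P) = (92 + P)/25 = (92 + P)*(1/25) = 92/25 + P/25)
√(t(-173) + b(129)) = √((92/25 + (1/25)*(-173)) + 81) = √((92/25 - 173/25) + 81) = √(-81/25 + 81) = √(1944/25) = 18*√6/5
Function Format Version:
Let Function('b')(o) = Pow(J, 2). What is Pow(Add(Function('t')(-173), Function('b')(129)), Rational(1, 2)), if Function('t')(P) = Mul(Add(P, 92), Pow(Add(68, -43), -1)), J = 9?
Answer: Mul(Rational(18, 5), Pow(6, Rational(1, 2))) ≈ 8.8182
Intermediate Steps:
Function('b')(o) = 81 (Function('b')(o) = Pow(9, 2) = 81)
Function('t')(P) = Add(Rational(92, 25), Mul(Rational(1, 25), P)) (Function('t')(P) = Mul(Add(92, P), Pow(25, -1)) = Mul(Add(92, P), Rational(1, 25)) = Add(Rational(92, 25), Mul(Rational(1, 25), P)))
Pow(Add(Function('t')(-173), Function('b')(129)), Rational(1, 2)) = Pow(Add(Add(Rational(92, 25), Mul(Rational(1, 25), -173)), 81), Rational(1, 2)) = Pow(Add(Add(Rational(92, 25), Rational(-173, 25)), 81), Rational(1, 2)) = Pow(Add(Rational(-81, 25), 81), Rational(1, 2)) = Pow(Rational(1944, 25), Rational(1, 2)) = Mul(Rational(18, 5), Pow(6, Rational(1, 2)))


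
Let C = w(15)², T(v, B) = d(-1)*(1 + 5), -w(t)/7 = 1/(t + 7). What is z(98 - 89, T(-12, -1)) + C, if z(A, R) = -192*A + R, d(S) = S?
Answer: -839207/484 ≈ -1733.9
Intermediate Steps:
w(t) = -7/(7 + t) (w(t) = -7/(t + 7) = -7/(7 + t))
T(v, B) = -6 (T(v, B) = -(1 + 5) = -1*6 = -6)
z(A, R) = R - 192*A
C = 49/484 (C = (-7/(7 + 15))² = (-7/22)² = 49/484 ≈ 0.10124)
z(98 - 89, T(-12, -1)) + C = (-6 - 192*(98 - 89)) + 49/484 = (-6 - 192*9) + 49/484 = (-6 - 1728) + 49/484 = -1734 + 49/484 = -839207/484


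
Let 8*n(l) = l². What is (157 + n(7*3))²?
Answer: 2879809/64 ≈ 44997.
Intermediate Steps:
n(l) = l²/8
(157 + n(7*3))² = (157 + (7*3)²/8)² = (157 + (⅛)*21²)² = (157 + (⅛)*441)² = (157 + 441/8)² = (1697/8)² = 2879809/64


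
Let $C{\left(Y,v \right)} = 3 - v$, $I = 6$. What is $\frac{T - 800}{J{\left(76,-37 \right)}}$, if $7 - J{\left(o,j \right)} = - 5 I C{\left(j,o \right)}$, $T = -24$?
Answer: $\frac{824}{2183} \approx 0.37746$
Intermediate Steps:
$J{\left(o,j \right)} = 97 - 30 o$ ($J{\left(o,j \right)} = 7 - \left(-5\right) 6 \left(3 - o\right) = 7 - - 30 \left(3 - o\right) = 7 - \left(-90 + 30 o\right) = 97 - 30 o$)
$\frac{T - 800}{J{\left(76,-37 \right)}} = \frac{-24 - 800}{97 - 2280} = - \frac{824}{-2183} = \left(-824\right) \left(- \frac{1}{2183}\right) = \frac{824}{2183}$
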